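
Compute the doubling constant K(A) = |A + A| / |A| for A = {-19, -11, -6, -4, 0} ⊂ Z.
K = |A + A| / |A| = 15/5 = 3

Enumerate A + A = {a + b : a, b ∈ A}. With |A| = 5, there are |A|^2 = 25 ordered sum pairs; collecting distinct values, A + A = {-38, -30, -25, -23, -22, -19, -17, -15, -12, -11, -10, -8, -6, -4, 0}, so |A + A| = 15. Thus K = 15/5 = 3. For comparison, the minimum possible |A + A| over all 5-element sets is 2·5 − 1 = 9 (so min K = 9/5), attained only by arithmetic progressions.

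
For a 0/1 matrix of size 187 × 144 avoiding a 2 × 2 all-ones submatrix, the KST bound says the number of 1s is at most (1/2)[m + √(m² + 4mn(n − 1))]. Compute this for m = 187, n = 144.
z(187, 144; 2, 2) ≤ (1/2)[187 + √(187² + 4·187·144·143)] = (1/2)[187 + √15437785] = 2058.0473

Kővári–Sós–Turán: let r_1, ..., r_187 be the row sums and z = Σ r_i the total number of 1s. Each pair of columns can share at most one row with both entries 1 (else a 2×2 all-ones block appears), so Σ_i C(r_i, 2) ≤ C(144, 2) = 10296. By convexity Σ_i C(r_i, 2) ≥ 187·C(z/187, 2) = z(z − 187)/(2·187), giving z² − 187z − 187·144·143 ≤ 0 and hence z ≤ (1/2)[187 + √(34969 + 4·3850704)] = (1/2)[187 + √15437785] ≈ (1/2)(187 + 3929.0947) = 2058.0473.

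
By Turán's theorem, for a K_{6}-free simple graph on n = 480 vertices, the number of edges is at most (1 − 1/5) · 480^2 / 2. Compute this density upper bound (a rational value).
Turán density bound = (4/5) · 480^2/2 = 92160

Turán's theorem: ex(n, K_{r+1}) is achieved by the complete r-partite Turán graph T(n, r) with parts as balanced as possible, and is at most (1 − 1/r) · n^2/2. For r = 5, n = 480: the density bound is (4/5) · 230400/2 = 92160. Since 5 ∣ 480, the Turán graph T(480, 5) has parts of equal size 96, and its edge count e(T(480, 5)) = 92160 attains the density bound exactly.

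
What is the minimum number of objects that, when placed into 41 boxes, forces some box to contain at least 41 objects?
n = (41 − 1)·41 + 1 = 1641

By the generalised pigeonhole principle, to guarantee some box contains ≥ r objects we need more than (r − 1) · k objects total. Threshold: n = (r − 1) · k + 1. With r = 41 and k = 41: n = 40 · 41 + 1 = 1640 + 1 = 1641. For n = 1640 = 40 · 41, we can put exactly 40 objects in every box, avoiding 41 in any single one — so 1641 is tight.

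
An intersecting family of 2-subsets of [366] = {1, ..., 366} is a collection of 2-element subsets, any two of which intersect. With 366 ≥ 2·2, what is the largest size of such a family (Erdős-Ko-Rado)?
max |F| = C(365, 1) = 365

The Erdős-Ko-Rado theorem states: for n ≥ 2k, an intersecting family of k-subsets of an n-element set has size at most C(n − 1, k − 1), with equality for 'star' families {A ⊆ [n] : |A| = k, i ∈ A} (fix an element i). For n = 366, k = 2: C(365, 1) = 365.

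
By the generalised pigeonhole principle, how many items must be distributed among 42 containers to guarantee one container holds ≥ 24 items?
n = (24 − 1)·42 + 1 = 967

By the generalised pigeonhole principle, to guarantee some box contains ≥ r objects we need more than (r − 1) · k objects total. Threshold: n = (r − 1) · k + 1. With r = 24 and k = 42: n = 23 · 42 + 1 = 966 + 1 = 967. For n = 966 = 23 · 42, we can put exactly 23 objects in every box, avoiding 24 in any single one — so 967 is tight.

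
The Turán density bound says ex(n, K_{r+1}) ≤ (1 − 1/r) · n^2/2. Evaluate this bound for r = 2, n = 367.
Turán density bound = (1/2) · 367^2/2 = 134689/4 ≈ 33672.25

Turán's theorem: ex(n, K_{r+1}) is achieved by the complete r-partite Turán graph T(n, r) with parts as balanced as possible, and is at most (1 − 1/r) · n^2/2. For r = 2, n = 367: the density bound is (1/2) · 134689/2 = 134689/4 ≈ 33672.25. The integer-valued extremum is e(T(367, 2)) = 33672, which is strictly less than the density bound 134689/4 since 2 ∤ 367 (the parts of T(367, 2) cannot all be equal).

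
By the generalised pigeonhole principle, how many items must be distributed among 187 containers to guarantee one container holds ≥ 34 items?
n = (34 − 1)·187 + 1 = 6172

By the generalised pigeonhole principle, to guarantee some box contains ≥ r objects we need more than (r − 1) · k objects total. Threshold: n = (r − 1) · k + 1. With r = 34 and k = 187: n = 33 · 187 + 1 = 6171 + 1 = 6172. For n = 6171 = 33 · 187, we can put exactly 33 objects in every box, avoiding 34 in any single one — so 6172 is tight.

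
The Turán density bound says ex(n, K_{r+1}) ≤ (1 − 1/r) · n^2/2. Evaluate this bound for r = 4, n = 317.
Turán density bound = (3/4) · 317^2/2 = 301467/8 ≈ 37683.375

Turán's theorem: ex(n, K_{r+1}) is achieved by the complete r-partite Turán graph T(n, r) with parts as balanced as possible, and is at most (1 − 1/r) · n^2/2. For r = 4, n = 317: the density bound is (3/4) · 100489/2 = 301467/8 ≈ 37683.375. The integer-valued extremum is e(T(317, 4)) = 37683, which is strictly less than the density bound 301467/8 since 4 ∤ 317 (the parts of T(317, 4) cannot all be equal).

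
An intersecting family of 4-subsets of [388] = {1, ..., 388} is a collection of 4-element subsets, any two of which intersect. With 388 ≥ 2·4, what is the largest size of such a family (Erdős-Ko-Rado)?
max |F| = C(387, 3) = 9585345

Erdős-Ko-Rado (1961): when n ≥ 2k, max |F| = C(n−1, k−1). The bound is attained by the star {A : i ∈ A} for any fixed i ∈ [n]. Here C(388−1, 4−1) = C(387, 3) = 9585345.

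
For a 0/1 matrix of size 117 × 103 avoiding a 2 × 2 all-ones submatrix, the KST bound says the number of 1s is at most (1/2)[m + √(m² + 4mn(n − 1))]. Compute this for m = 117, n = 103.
z(117, 103; 2, 2) ≤ (1/2)[117 + √(117² + 4·117·103·102)] = (1/2)[117 + √4930497] = 1168.7361

Kővári–Sós–Turán: let r_1, ..., r_117 be the row sums and z = Σ r_i the total number of 1s. Each pair of columns can share at most one row with both entries 1 (else a 2×2 all-ones block appears), so Σ_i C(r_i, 2) ≤ C(103, 2) = 5253. By convexity Σ_i C(r_i, 2) ≥ 117·C(z/117, 2) = z(z − 117)/(2·117), giving z² − 117z − 117·103·102 ≤ 0 and hence z ≤ (1/2)[117 + √(13689 + 4·1229202)] = (1/2)[117 + √4930497] ≈ (1/2)(117 + 2220.4722) = 1168.7361.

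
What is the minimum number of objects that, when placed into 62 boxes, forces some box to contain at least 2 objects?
n = (2 − 1)·62 + 1 = 63

By the generalised pigeonhole principle, to guarantee some box contains ≥ r objects we need more than (r − 1) · k objects total. Threshold: n = (r − 1) · k + 1. With r = 2 and k = 62: n = 1 · 62 + 1 = 62 + 1 = 63. For n = 62 = 1 · 62, we can put exactly 1 objects in every box, avoiding 2 in any single one — so 63 is tight.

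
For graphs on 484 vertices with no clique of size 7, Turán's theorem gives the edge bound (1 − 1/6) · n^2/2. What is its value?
Turán density bound = (5/6) · 484^2/2 = 292820/3 ≈ 97606.6667

Turán's theorem: ex(n, K_{r+1}) is achieved by the complete r-partite Turán graph T(n, r) with parts as balanced as possible, and is at most (1 − 1/r) · n^2/2. For r = 6, n = 484: the density bound is (5/6) · 234256/2 = 292820/3 ≈ 97606.6667. The integer-valued extremum is e(T(484, 6)) = 97606, which is strictly less than the density bound 292820/3 since 6 ∤ 484 (the parts of T(484, 6) cannot all be equal).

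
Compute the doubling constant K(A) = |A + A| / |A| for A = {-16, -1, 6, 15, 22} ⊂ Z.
K = |A + A| / |A| = 14/5

Enumerate A + A = {a + b : a, b ∈ A}. With |A| = 5, there are |A|^2 = 25 ordered sum pairs; collecting distinct values, A + A = {-32, -17, -10, -2, -1, 5, 6, 12, 14, 21, 28, 30, 37, 44}, so |A + A| = 14. Thus K = 14/5. For comparison, the minimum possible |A + A| over all 5-element sets is 2·5 − 1 = 9 (so min K = 9/5), attained only by arithmetic progressions.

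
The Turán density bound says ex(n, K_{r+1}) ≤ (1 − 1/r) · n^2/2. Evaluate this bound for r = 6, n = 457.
Turán density bound = (5/6) · 457^2/2 = 1044245/12 ≈ 87020.4167

Turán's theorem: ex(n, K_{r+1}) is achieved by the complete r-partite Turán graph T(n, r) with parts as balanced as possible, and is at most (1 − 1/r) · n^2/2. For r = 6, n = 457: the density bound is (5/6) · 208849/2 = 1044245/12 ≈ 87020.4167. The integer-valued extremum is e(T(457, 6)) = 87020, which is strictly less than the density bound 1044245/12 since 6 ∤ 457 (the parts of T(457, 6) cannot all be equal).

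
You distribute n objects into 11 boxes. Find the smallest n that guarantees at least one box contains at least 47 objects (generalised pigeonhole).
n = (47 − 1)·11 + 1 = 507

By the generalised pigeonhole principle, to guarantee some box contains ≥ r objects we need more than (r − 1) · k objects total. Threshold: n = (r − 1) · k + 1. With r = 47 and k = 11: n = 46 · 11 + 1 = 506 + 1 = 507. For n = 506 = 46 · 11, we can put exactly 46 objects in every box, avoiding 47 in any single one — so 507 is tight.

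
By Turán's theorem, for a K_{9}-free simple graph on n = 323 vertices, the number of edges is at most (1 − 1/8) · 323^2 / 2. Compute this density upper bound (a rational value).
Turán density bound = (7/8) · 323^2/2 = 730303/16 ≈ 45643.9375

Turán's theorem: ex(n, K_{r+1}) is achieved by the complete r-partite Turán graph T(n, r) with parts as balanced as possible, and is at most (1 − 1/r) · n^2/2. For r = 8, n = 323: the density bound is (7/8) · 104329/2 = 730303/16 ≈ 45643.9375. The integer-valued extremum is e(T(323, 8)) = 45643, which is strictly less than the density bound 730303/16 since 8 ∤ 323 (the parts of T(323, 8) cannot all be equal).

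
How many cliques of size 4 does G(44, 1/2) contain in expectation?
E[# K_4] = C(44, 4) · (1/2)^C(4, 2) = 135751 / 2^6 = 2121.109375

For each 4-subset S of vertices (there are C(44, 4) = 135751 such S), let X_S = 1 if S induces a K_4 (all C(4, 2) = 6 edges present). Then P(X_S = 1) = (1/2)^6 = 1/64. By linearity of expectation, E[# K_4] = C(44, 4) · (1/2)^6 = 135751 / 64 = 2121.109375.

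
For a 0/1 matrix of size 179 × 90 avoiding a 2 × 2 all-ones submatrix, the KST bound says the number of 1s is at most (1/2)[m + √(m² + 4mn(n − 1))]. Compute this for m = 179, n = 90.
z(179, 90; 2, 2) ≤ (1/2)[179 + √(179² + 4·179·90·89)] = (1/2)[179 + √5767201] = 1290.2499

Kővári–Sós–Turán: let r_1, ..., r_179 be the row sums and z = Σ r_i the total number of 1s. Each pair of columns can share at most one row with both entries 1 (else a 2×2 all-ones block appears), so Σ_i C(r_i, 2) ≤ C(90, 2) = 4005. By convexity Σ_i C(r_i, 2) ≥ 179·C(z/179, 2) = z(z − 179)/(2·179), giving z² − 179z − 179·90·89 ≤ 0 and hence z ≤ (1/2)[179 + √(32041 + 4·1433790)] = (1/2)[179 + √5767201] ≈ (1/2)(179 + 2401.4997) = 1290.2499.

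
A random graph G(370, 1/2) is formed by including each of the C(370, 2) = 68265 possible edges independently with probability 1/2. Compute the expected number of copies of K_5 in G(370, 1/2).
E[# K_5] = C(370, 5) · (1/2)^C(5, 2) = 56239546824 / 2^10 = 7029943353/128 = 54921432.4453125

For each 5-subset S of vertices (there are C(370, 5) = 56239546824 such S), let X_S = 1 if S induces a K_5 (all C(5, 2) = 10 edges present). Then P(X_S = 1) = (1/2)^10 = 1/1024. By linearity of expectation, E[# K_5] = C(370, 5) · (1/2)^10 = 56239546824 / 1024 = 7029943353/128 = 54921432.4453125.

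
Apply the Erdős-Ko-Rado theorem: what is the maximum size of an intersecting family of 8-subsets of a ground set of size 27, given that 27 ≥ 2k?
max |F| = C(26, 7) = 657800

Erdős-Ko-Rado (1961): when n ≥ 2k, max |F| = C(n−1, k−1). The bound is attained by the star {A : i ∈ A} for any fixed i ∈ [n]. Here C(27−1, 8−1) = C(26, 7) = 657800.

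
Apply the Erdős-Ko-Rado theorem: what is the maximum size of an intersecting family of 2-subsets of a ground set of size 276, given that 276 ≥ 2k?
max |F| = C(275, 1) = 275

The Erdős-Ko-Rado theorem states: for n ≥ 2k, an intersecting family of k-subsets of an n-element set has size at most C(n − 1, k − 1), with equality for 'star' families {A ⊆ [n] : |A| = k, i ∈ A} (fix an element i). For n = 276, k = 2: C(275, 1) = 275.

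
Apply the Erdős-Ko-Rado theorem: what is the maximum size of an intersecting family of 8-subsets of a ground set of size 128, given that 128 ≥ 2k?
max |F| = C(127, 7) = 89356415775

The Erdős-Ko-Rado theorem states: for n ≥ 2k, an intersecting family of k-subsets of an n-element set has size at most C(n − 1, k − 1), with equality for 'star' families {A ⊆ [n] : |A| = k, i ∈ A} (fix an element i). For n = 128, k = 8: C(127, 7) = 89356415775.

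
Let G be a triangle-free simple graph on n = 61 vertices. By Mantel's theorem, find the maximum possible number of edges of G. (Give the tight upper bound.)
ex(61, K_3) = ⌊61^2/4⌋ = 930

Mantel (1907): a triangle-free graph on n vertices has at most ⌊n^2/4⌋ edges, with equality for the complete bipartite graph K_{⌊n/2⌋, ⌈n/2⌉}. For n = 61: ⌊61^2/4⌋ = ⌊3721/4⌋ = 930. The extremal graph is K_{30, 31}, which has 30·31 = 930 edges.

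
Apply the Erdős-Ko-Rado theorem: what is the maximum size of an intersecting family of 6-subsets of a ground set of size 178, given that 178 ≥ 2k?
max |F| = C(177, 5) = 1367533860

The Erdős-Ko-Rado theorem states: for n ≥ 2k, an intersecting family of k-subsets of an n-element set has size at most C(n − 1, k − 1), with equality for 'star' families {A ⊆ [n] : |A| = k, i ∈ A} (fix an element i). For n = 178, k = 6: C(177, 5) = 1367533860.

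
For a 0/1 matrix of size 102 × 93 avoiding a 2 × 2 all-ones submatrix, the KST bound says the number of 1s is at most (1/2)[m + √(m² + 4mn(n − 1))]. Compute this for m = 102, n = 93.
z(102, 93; 2, 2) ≤ (1/2)[102 + √(102² + 4·102·93·92)] = (1/2)[102 + √3501252] = 986.5816

Kővári–Sós–Turán: let r_1, ..., r_102 be the row sums and z = Σ r_i the total number of 1s. Each pair of columns can share at most one row with both entries 1 (else a 2×2 all-ones block appears), so Σ_i C(r_i, 2) ≤ C(93, 2) = 4278. By convexity Σ_i C(r_i, 2) ≥ 102·C(z/102, 2) = z(z − 102)/(2·102), giving z² − 102z − 102·93·92 ≤ 0 and hence z ≤ (1/2)[102 + √(10404 + 4·872712)] = (1/2)[102 + √3501252] ≈ (1/2)(102 + 1871.1633) = 986.5816.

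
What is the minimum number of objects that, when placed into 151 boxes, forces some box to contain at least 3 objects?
n = (3 − 1)·151 + 1 = 303

By the generalised pigeonhole principle, to guarantee some box contains ≥ r objects we need more than (r − 1) · k objects total. Threshold: n = (r − 1) · k + 1. With r = 3 and k = 151: n = 2 · 151 + 1 = 302 + 1 = 303. For n = 302 = 2 · 151, we can put exactly 2 objects in every box, avoiding 3 in any single one — so 303 is tight.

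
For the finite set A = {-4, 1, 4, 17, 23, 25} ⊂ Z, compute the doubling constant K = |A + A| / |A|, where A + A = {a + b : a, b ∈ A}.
K = |A + A| / |A| = 20/6 = 10/3

Enumerate A + A = {a + b : a, b ∈ A}. With |A| = 6, there are |A|^2 = 36 ordered sum pairs; collecting distinct values, A + A = {-8, -3, 0, 2, 5, 8, 13, 18, 19, 21, 24, 26, 27, 29, 34, 40, 42, 46, 48, 50}, so |A + A| = 20. Thus K = 20/6 = 10/3. For comparison, the minimum possible |A + A| over all 6-element sets is 2·6 − 1 = 11 (so min K = 11/6), attained only by arithmetic progressions.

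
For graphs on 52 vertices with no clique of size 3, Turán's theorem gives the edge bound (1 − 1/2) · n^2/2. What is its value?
Turán density bound = (1/2) · 52^2/2 = 676

Turán's theorem: ex(n, K_{r+1}) is achieved by the complete r-partite Turán graph T(n, r) with parts as balanced as possible, and is at most (1 − 1/r) · n^2/2. For r = 2, n = 52: the density bound is (1/2) · 2704/2 = 676. Since 2 ∣ 52, the Turán graph T(52, 2) has parts of equal size 26, and its edge count e(T(52, 2)) = 676 attains the density bound exactly.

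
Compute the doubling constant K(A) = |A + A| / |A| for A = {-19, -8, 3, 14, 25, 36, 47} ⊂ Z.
K = |A + A| / |A| = 13/7

Enumerate A + A = {a + b : a, b ∈ A}. With |A| = 7, there are |A|^2 = 49 ordered sum pairs; collecting distinct values, A + A = {-38, -27, -16, -5, 6, 17, 28, 39, 50, 61, 72, 83, 94}, so |A + A| = 13. Thus K = 13/7. Here |A + A| = 2|A| − 1 = 13, the minimum possible — so K = 13/7 is minimal, which holds iff A is an arithmetic progression.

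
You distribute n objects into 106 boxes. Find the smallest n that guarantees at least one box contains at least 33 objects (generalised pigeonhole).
n = (33 − 1)·106 + 1 = 3393

By the generalised pigeonhole principle, to guarantee some box contains ≥ r objects we need more than (r − 1) · k objects total. Threshold: n = (r − 1) · k + 1. With r = 33 and k = 106: n = 32 · 106 + 1 = 3392 + 1 = 3393. For n = 3392 = 32 · 106, we can put exactly 32 objects in every box, avoiding 33 in any single one — so 3393 is tight.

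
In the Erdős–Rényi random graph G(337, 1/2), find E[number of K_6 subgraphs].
E[# K_6] = C(337, 6) · (1/2)^C(6, 2) = 1945406098104 / 2^15 = 243175762263/4096 ≈ 59369082.583740

For each 6-subset S of vertices (there are C(337, 6) = 1945406098104 such S), let X_S = 1 if S induces a K_6 (all C(6, 2) = 15 edges present). Then P(X_S = 1) = (1/2)^15 = 1/32768. By linearity of expectation, E[# K_6] = C(337, 6) · (1/2)^15 = 1945406098104 / 32768 = 243175762263/4096 ≈ 59369082.583740.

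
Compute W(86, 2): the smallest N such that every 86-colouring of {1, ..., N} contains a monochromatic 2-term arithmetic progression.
W(86, 2) = 86 + 1 = 87

A 2-term AP is any pair of integers, so a monochromatic 2-AP exists iff some colour is used at least twice. With 86 colours, the colouring i ↦ i on {1, ..., 86} uses each colour once, avoiding any monochromatic pair, so W(86, 2) > 86. For {1, ..., 87}, pigeonhole forces two integers of the same colour, which form a monochromatic 2-AP. Hence W(86, 2) = 87.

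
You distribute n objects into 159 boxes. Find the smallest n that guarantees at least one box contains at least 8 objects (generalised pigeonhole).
n = (8 − 1)·159 + 1 = 1114

By the generalised pigeonhole principle, to guarantee some box contains ≥ r objects we need more than (r − 1) · k objects total. Threshold: n = (r − 1) · k + 1. With r = 8 and k = 159: n = 7 · 159 + 1 = 1113 + 1 = 1114. For n = 1113 = 7 · 159, we can put exactly 7 objects in every box, avoiding 8 in any single one — so 1114 is tight.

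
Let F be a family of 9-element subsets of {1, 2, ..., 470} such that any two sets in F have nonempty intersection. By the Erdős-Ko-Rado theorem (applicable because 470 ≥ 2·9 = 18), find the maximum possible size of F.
max |F| = C(469, 8) = 54675765177675642

The Erdős-Ko-Rado theorem states: for n ≥ 2k, an intersecting family of k-subsets of an n-element set has size at most C(n − 1, k − 1), with equality for 'star' families {A ⊆ [n] : |A| = k, i ∈ A} (fix an element i). For n = 470, k = 9: C(469, 8) = 54675765177675642.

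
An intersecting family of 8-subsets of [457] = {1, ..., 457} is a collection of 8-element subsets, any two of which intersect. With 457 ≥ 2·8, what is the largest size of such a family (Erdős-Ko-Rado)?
max |F| = C(456, 7) = 776653400694600

The Erdős-Ko-Rado theorem states: for n ≥ 2k, an intersecting family of k-subsets of an n-element set has size at most C(n − 1, k − 1), with equality for 'star' families {A ⊆ [n] : |A| = k, i ∈ A} (fix an element i). For n = 457, k = 8: C(456, 7) = 776653400694600.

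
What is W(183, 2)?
W(183, 2) = 183 + 1 = 184

A 2-term AP is any pair of integers, so a monochromatic 2-AP exists iff some colour is used at least twice. With 183 colours, the colouring i ↦ i on {1, ..., 183} uses each colour once, avoiding any monochromatic pair, so W(183, 2) > 183. For {1, ..., 184}, pigeonhole forces two integers of the same colour, which form a monochromatic 2-AP. Hence W(183, 2) = 184.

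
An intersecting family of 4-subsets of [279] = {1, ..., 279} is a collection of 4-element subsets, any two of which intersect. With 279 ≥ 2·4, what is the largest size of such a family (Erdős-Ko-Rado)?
max |F| = C(278, 3) = 3542276

Erdős-Ko-Rado (1961): when n ≥ 2k, max |F| = C(n−1, k−1). The bound is attained by the star {A : i ∈ A} for any fixed i ∈ [n]. Here C(279−1, 4−1) = C(278, 3) = 3542276.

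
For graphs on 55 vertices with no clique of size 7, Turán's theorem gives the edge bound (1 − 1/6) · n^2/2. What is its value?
Turán density bound = (5/6) · 55^2/2 = 15125/12 ≈ 1260.4167

Turán's theorem: ex(n, K_{r+1}) is achieved by the complete r-partite Turán graph T(n, r) with parts as balanced as possible, and is at most (1 − 1/r) · n^2/2. For r = 6, n = 55: the density bound is (5/6) · 3025/2 = 15125/12 ≈ 1260.4167. The integer-valued extremum is e(T(55, 6)) = 1260, which is strictly less than the density bound 15125/12 since 6 ∤ 55 (the parts of T(55, 6) cannot all be equal).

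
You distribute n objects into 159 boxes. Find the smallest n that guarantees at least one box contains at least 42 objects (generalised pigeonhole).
n = (42 − 1)·159 + 1 = 6520

By the generalised pigeonhole principle, to guarantee some box contains ≥ r objects we need more than (r − 1) · k objects total. Threshold: n = (r − 1) · k + 1. With r = 42 and k = 159: n = 41 · 159 + 1 = 6519 + 1 = 6520. For n = 6519 = 41 · 159, we can put exactly 41 objects in every box, avoiding 42 in any single one — so 6520 is tight.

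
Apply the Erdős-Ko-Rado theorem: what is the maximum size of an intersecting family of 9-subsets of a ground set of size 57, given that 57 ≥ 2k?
max |F| = C(56, 8) = 1420494075

Erdős-Ko-Rado (1961): when n ≥ 2k, max |F| = C(n−1, k−1). The bound is attained by the star {A : i ∈ A} for any fixed i ∈ [n]. Here C(57−1, 9−1) = C(56, 8) = 1420494075.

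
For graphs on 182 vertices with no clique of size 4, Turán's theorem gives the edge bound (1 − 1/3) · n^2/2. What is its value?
Turán density bound = (2/3) · 182^2/2 = 33124/3 ≈ 11041.3333

Turán's theorem: ex(n, K_{r+1}) is achieved by the complete r-partite Turán graph T(n, r) with parts as balanced as possible, and is at most (1 − 1/r) · n^2/2. For r = 3, n = 182: the density bound is (2/3) · 33124/2 = 33124/3 ≈ 11041.3333. The integer-valued extremum is e(T(182, 3)) = 11041, which is strictly less than the density bound 33124/3 since 3 ∤ 182 (the parts of T(182, 3) cannot all be equal).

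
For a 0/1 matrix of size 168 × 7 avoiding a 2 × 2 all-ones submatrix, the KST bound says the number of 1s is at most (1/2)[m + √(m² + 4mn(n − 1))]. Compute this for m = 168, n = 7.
z(168, 7; 2, 2) ≤ (1/2)[168 + √(168² + 4·168·7·6)] = (1/2)[168 + √56448] = 202.7939

Kővári–Sós–Turán: let r_1, ..., r_168 be the row sums and z = Σ r_i the total number of 1s. Each pair of columns can share at most one row with both entries 1 (else a 2×2 all-ones block appears), so Σ_i C(r_i, 2) ≤ C(7, 2) = 21. By convexity Σ_i C(r_i, 2) ≥ 168·C(z/168, 2) = z(z − 168)/(2·168), giving z² − 168z − 168·7·6 ≤ 0 and hence z ≤ (1/2)[168 + √(28224 + 4·7056)] = (1/2)[168 + √56448] ≈ (1/2)(168 + 237.5879) = 202.7939.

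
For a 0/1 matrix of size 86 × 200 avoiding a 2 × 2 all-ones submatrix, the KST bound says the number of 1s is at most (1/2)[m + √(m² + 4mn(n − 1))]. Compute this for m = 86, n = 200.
z(86, 200; 2, 2) ≤ (1/2)[86 + √(86² + 4·86·200·199)] = (1/2)[86 + √13698596] = 1893.5807

Kővári–Sós–Turán: let r_1, ..., r_86 be the row sums and z = Σ r_i the total number of 1s. Each pair of columns can share at most one row with both entries 1 (else a 2×2 all-ones block appears), so Σ_i C(r_i, 2) ≤ C(200, 2) = 19900. By convexity Σ_i C(r_i, 2) ≥ 86·C(z/86, 2) = z(z − 86)/(2·86), giving z² − 86z − 86·200·199 ≤ 0 and hence z ≤ (1/2)[86 + √(7396 + 4·3422800)] = (1/2)[86 + √13698596] ≈ (1/2)(86 + 3701.1614) = 1893.5807.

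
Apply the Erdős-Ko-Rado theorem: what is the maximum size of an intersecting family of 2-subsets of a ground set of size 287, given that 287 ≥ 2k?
max |F| = C(286, 1) = 286

The Erdős-Ko-Rado theorem states: for n ≥ 2k, an intersecting family of k-subsets of an n-element set has size at most C(n − 1, k − 1), with equality for 'star' families {A ⊆ [n] : |A| = k, i ∈ A} (fix an element i). For n = 287, k = 2: C(286, 1) = 286.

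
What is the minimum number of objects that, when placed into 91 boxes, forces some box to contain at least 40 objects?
n = (40 − 1)·91 + 1 = 3550

By the generalised pigeonhole principle, to guarantee some box contains ≥ r objects we need more than (r − 1) · k objects total. Threshold: n = (r − 1) · k + 1. With r = 40 and k = 91: n = 39 · 91 + 1 = 3549 + 1 = 3550. For n = 3549 = 39 · 91, we can put exactly 39 objects in every box, avoiding 40 in any single one — so 3550 is tight.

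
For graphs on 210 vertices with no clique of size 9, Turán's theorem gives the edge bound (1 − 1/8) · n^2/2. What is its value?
Turán density bound = (7/8) · 210^2/2 = 77175/4 ≈ 19293.75

Turán's theorem: ex(n, K_{r+1}) is achieved by the complete r-partite Turán graph T(n, r) with parts as balanced as possible, and is at most (1 − 1/r) · n^2/2. For r = 8, n = 210: the density bound is (7/8) · 44100/2 = 77175/4 ≈ 19293.75. The integer-valued extremum is e(T(210, 8)) = 19293, which is strictly less than the density bound 77175/4 since 8 ∤ 210 (the parts of T(210, 8) cannot all be equal).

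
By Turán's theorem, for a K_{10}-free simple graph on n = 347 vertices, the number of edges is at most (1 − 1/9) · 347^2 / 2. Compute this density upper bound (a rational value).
Turán density bound = (8/9) · 347^2/2 = 481636/9 ≈ 53515.1111

Turán's theorem: ex(n, K_{r+1}) is achieved by the complete r-partite Turán graph T(n, r) with parts as balanced as possible, and is at most (1 − 1/r) · n^2/2. For r = 9, n = 347: the density bound is (8/9) · 120409/2 = 481636/9 ≈ 53515.1111. The integer-valued extremum is e(T(347, 9)) = 53514, which is strictly less than the density bound 481636/9 since 9 ∤ 347 (the parts of T(347, 9) cannot all be equal).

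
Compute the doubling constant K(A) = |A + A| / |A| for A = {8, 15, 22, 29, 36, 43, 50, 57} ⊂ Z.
K = |A + A| / |A| = 15/8

Enumerate A + A = {a + b : a, b ∈ A}. With |A| = 8, there are |A|^2 = 64 ordered sum pairs; collecting distinct values, A + A = {16, 23, 30, 37, 44, 51, 58, 65, 72, 79, 86, 93, 100, 107, 114}, so |A + A| = 15. Thus K = 15/8. Here |A + A| = 2|A| − 1 = 15, the minimum possible — so K = 15/8 is minimal, which holds iff A is an arithmetic progression.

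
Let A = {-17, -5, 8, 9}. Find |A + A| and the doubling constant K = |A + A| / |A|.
K = |A + A| / |A| = 10/4 = 5/2

Enumerate A + A = {a + b : a, b ∈ A}. With |A| = 4, there are |A|^2 = 16 ordered sum pairs; collecting distinct values, A + A = {-34, -22, -10, -9, -8, 3, 4, 16, 17, 18}, so |A + A| = 10. Thus K = 10/4 = 5/2. For comparison, the minimum possible |A + A| over all 4-element sets is 2·4 − 1 = 7 (so min K = 7/4), attained only by arithmetic progressions.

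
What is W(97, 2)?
W(97, 2) = 97 + 1 = 98

A 2-term AP is any pair of integers, so a monochromatic 2-AP exists iff some colour is used at least twice. With 97 colours, the colouring i ↦ i on {1, ..., 97} uses each colour once, avoiding any monochromatic pair, so W(97, 2) > 97. For {1, ..., 98}, pigeonhole forces two integers of the same colour, which form a monochromatic 2-AP. Hence W(97, 2) = 98.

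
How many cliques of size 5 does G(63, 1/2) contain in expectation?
E[# K_5] = C(63, 5) · (1/2)^C(5, 2) = 7028847 / 2^10 ≈ 6864.108398

For each 5-subset S of vertices (there are C(63, 5) = 7028847 such S), let X_S = 1 if S induces a K_5 (all C(5, 2) = 10 edges present). Then P(X_S = 1) = (1/2)^10 = 1/1024. By linearity of expectation, E[# K_5] = C(63, 5) · (1/2)^10 = 7028847 / 1024 ≈ 6864.108398.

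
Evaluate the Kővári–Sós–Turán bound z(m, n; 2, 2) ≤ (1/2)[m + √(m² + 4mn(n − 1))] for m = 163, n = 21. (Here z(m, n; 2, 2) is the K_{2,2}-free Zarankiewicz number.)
z(163, 21; 2, 2) ≤ (1/2)[163 + √(163² + 4·163·21·20)] = (1/2)[163 + √300409] = 355.5479

Kővári–Sós–Turán: let r_1, ..., r_163 be the row sums and z = Σ r_i the total number of 1s. Each pair of columns can share at most one row with both entries 1 (else a 2×2 all-ones block appears), so Σ_i C(r_i, 2) ≤ C(21, 2) = 210. By convexity Σ_i C(r_i, 2) ≥ 163·C(z/163, 2) = z(z − 163)/(2·163), giving z² − 163z − 163·21·20 ≤ 0 and hence z ≤ (1/2)[163 + √(26569 + 4·68460)] = (1/2)[163 + √300409] ≈ (1/2)(163 + 548.0958) = 355.5479.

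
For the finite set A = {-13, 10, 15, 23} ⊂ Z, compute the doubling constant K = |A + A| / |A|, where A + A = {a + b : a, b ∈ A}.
K = |A + A| / |A| = 10/4 = 5/2

Enumerate A + A = {a + b : a, b ∈ A}. With |A| = 4, there are |A|^2 = 16 ordered sum pairs; collecting distinct values, A + A = {-26, -3, 2, 10, 20, 25, 30, 33, 38, 46}, so |A + A| = 10. Thus K = 10/4 = 5/2. For comparison, the minimum possible |A + A| over all 4-element sets is 2·4 − 1 = 7 (so min K = 7/4), attained only by arithmetic progressions.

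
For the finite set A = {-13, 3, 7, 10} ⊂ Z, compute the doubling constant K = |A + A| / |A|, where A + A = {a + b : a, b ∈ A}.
K = |A + A| / |A| = 10/4 = 5/2

Enumerate A + A = {a + b : a, b ∈ A}. With |A| = 4, there are |A|^2 = 16 ordered sum pairs; collecting distinct values, A + A = {-26, -10, -6, -3, 6, 10, 13, 14, 17, 20}, so |A + A| = 10. Thus K = 10/4 = 5/2. For comparison, the minimum possible |A + A| over all 4-element sets is 2·4 − 1 = 7 (so min K = 7/4), attained only by arithmetic progressions.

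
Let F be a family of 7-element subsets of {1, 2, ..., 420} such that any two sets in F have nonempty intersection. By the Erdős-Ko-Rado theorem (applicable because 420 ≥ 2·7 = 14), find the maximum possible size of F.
max |F| = C(419, 6) = 7249960355352

Erdős-Ko-Rado (1961): when n ≥ 2k, max |F| = C(n−1, k−1). The bound is attained by the star {A : i ∈ A} for any fixed i ∈ [n]. Here C(420−1, 7−1) = C(419, 6) = 7249960355352.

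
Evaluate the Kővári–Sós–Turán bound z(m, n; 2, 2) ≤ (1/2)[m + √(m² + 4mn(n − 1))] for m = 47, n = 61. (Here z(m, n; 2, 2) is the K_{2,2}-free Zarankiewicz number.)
z(47, 61; 2, 2) ≤ (1/2)[47 + √(47² + 4·47·61·60)] = (1/2)[47 + √690289] = 438.9182

Kővári–Sós–Turán: let r_1, ..., r_47 be the row sums and z = Σ r_i the total number of 1s. Each pair of columns can share at most one row with both entries 1 (else a 2×2 all-ones block appears), so Σ_i C(r_i, 2) ≤ C(61, 2) = 1830. By convexity Σ_i C(r_i, 2) ≥ 47·C(z/47, 2) = z(z − 47)/(2·47), giving z² − 47z − 47·61·60 ≤ 0 and hence z ≤ (1/2)[47 + √(2209 + 4·172020)] = (1/2)[47 + √690289] ≈ (1/2)(47 + 830.8363) = 438.9182.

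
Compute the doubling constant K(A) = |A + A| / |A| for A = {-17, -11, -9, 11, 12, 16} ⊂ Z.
K = |A + A| / |A| = 21/6 = 7/2

Enumerate A + A = {a + b : a, b ∈ A}. With |A| = 6, there are |A|^2 = 36 ordered sum pairs; collecting distinct values, A + A = {-34, -28, -26, -22, -20, -18, -6, -5, -1, 0, 1, 2, 3, 5, 7, 22, 23, 24, 27, 28, 32}, so |A + A| = 21. Thus K = 21/6 = 7/2. For comparison, the minimum possible |A + A| over all 6-element sets is 2·6 − 1 = 11 (so min K = 11/6), attained only by arithmetic progressions.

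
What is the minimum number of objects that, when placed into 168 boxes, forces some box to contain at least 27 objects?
n = (27 − 1)·168 + 1 = 4369

By the generalised pigeonhole principle, to guarantee some box contains ≥ r objects we need more than (r − 1) · k objects total. Threshold: n = (r − 1) · k + 1. With r = 27 and k = 168: n = 26 · 168 + 1 = 4368 + 1 = 4369. For n = 4368 = 26 · 168, we can put exactly 26 objects in every box, avoiding 27 in any single one — so 4369 is tight.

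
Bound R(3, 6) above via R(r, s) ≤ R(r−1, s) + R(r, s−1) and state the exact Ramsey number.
R(3, 6) ≤ R(2, 6) + R(3, 5) = 6 + 14 = 20; exact value R(3, 6) = 18.

The Erdős–Szekeres recurrence R(r, s) ≤ R(r−1, s) + R(r, s−1) applied to (r, s) = (3, 6) gives
  R(3, 6) ≤ R(2, 6) + R(3, 5) = 6 + 14 = 20.
(Recall R(2, k) = k and R is symmetric.) The recurrence is not tight here (it gives 20, but the exact value is R(3, 6) = 18); the tight upper bound requires a sharper argument than the simple recurrence, combined with a lower-bound construction on K_{17}.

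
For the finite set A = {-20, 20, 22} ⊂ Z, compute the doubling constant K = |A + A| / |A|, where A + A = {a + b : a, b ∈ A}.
K = |A + A| / |A| = 6/3 = 2

Enumerate A + A = {a + b : a, b ∈ A}. With |A| = 3, there are |A|^2 = 9 ordered sum pairs; collecting distinct values, A + A = {-40, 0, 2, 40, 42, 44}, so |A + A| = 6. Thus K = 6/3 = 2. For comparison, the minimum possible |A + A| over all 3-element sets is 2·3 − 1 = 5 (so min K = 5/3), attained only by arithmetic progressions.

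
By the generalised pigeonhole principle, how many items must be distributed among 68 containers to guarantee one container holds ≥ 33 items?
n = (33 − 1)·68 + 1 = 2177

By the generalised pigeonhole principle, to guarantee some box contains ≥ r objects we need more than (r − 1) · k objects total. Threshold: n = (r − 1) · k + 1. With r = 33 and k = 68: n = 32 · 68 + 1 = 2176 + 1 = 2177. For n = 2176 = 32 · 68, we can put exactly 32 objects in every box, avoiding 33 in any single one — so 2177 is tight.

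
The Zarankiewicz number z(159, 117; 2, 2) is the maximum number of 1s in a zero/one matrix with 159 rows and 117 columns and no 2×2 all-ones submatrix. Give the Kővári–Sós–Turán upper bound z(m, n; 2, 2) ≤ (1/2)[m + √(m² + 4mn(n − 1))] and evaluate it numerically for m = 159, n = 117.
z(159, 117; 2, 2) ≤ (1/2)[159 + √(159² + 4·159·117·116)] = (1/2)[159 + √8657073] = 1550.6452

Kővári–Sós–Turán: let r_1, ..., r_159 be the row sums and z = Σ r_i the total number of 1s. Each pair of columns can share at most one row with both entries 1 (else a 2×2 all-ones block appears), so Σ_i C(r_i, 2) ≤ C(117, 2) = 6786. By convexity Σ_i C(r_i, 2) ≥ 159·C(z/159, 2) = z(z − 159)/(2·159), giving z² − 159z − 159·117·116 ≤ 0 and hence z ≤ (1/2)[159 + √(25281 + 4·2157948)] = (1/2)[159 + √8657073] ≈ (1/2)(159 + 2942.2904) = 1550.6452.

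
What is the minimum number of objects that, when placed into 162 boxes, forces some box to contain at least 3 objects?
n = (3 − 1)·162 + 1 = 325

By the generalised pigeonhole principle, to guarantee some box contains ≥ r objects we need more than (r − 1) · k objects total. Threshold: n = (r − 1) · k + 1. With r = 3 and k = 162: n = 2 · 162 + 1 = 324 + 1 = 325. For n = 324 = 2 · 162, we can put exactly 2 objects in every box, avoiding 3 in any single one — so 325 is tight.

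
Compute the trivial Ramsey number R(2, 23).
R(2, 23) = 23

R(2, k) = k for all k ≥ 2: in a 2-colouring of K_k, either some edge is red (a red K_2) or all edges are blue (a blue K_k). And K_{22} coloured all-blue has no blue K_23, so R(2, 23) > 22. Hence R(2, 23) = 23.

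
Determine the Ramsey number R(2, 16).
R(2, 16) = 16

R(2, k) = k for all k ≥ 2: in a 2-colouring of K_k, either some edge is red (a red K_2) or all edges are blue (a blue K_k). And K_{15} coloured all-blue has no blue K_16, so R(2, 16) > 15. Hence R(2, 16) = 16.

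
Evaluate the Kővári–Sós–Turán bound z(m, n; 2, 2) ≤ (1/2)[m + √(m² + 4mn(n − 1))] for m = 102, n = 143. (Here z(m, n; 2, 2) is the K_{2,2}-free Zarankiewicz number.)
z(102, 143; 2, 2) ≤ (1/2)[102 + √(102² + 4·102·143·142)] = (1/2)[102 + √8295252] = 1491.074

Kővári–Sós–Turán: let r_1, ..., r_102 be the row sums and z = Σ r_i the total number of 1s. Each pair of columns can share at most one row with both entries 1 (else a 2×2 all-ones block appears), so Σ_i C(r_i, 2) ≤ C(143, 2) = 10153. By convexity Σ_i C(r_i, 2) ≥ 102·C(z/102, 2) = z(z − 102)/(2·102), giving z² − 102z − 102·143·142 ≤ 0 and hence z ≤ (1/2)[102 + √(10404 + 4·2071212)] = (1/2)[102 + √8295252] ≈ (1/2)(102 + 2880.1479) = 1491.074.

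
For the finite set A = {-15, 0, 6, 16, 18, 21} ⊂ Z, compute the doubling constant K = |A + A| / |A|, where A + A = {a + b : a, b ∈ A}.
K = |A + A| / |A| = 20/6 = 10/3

Enumerate A + A = {a + b : a, b ∈ A}. With |A| = 6, there are |A|^2 = 36 ordered sum pairs; collecting distinct values, A + A = {-30, -15, -9, 0, 1, 3, 6, 12, 16, 18, 21, 22, 24, 27, 32, 34, 36, 37, 39, 42}, so |A + A| = 20. Thus K = 20/6 = 10/3. For comparison, the minimum possible |A + A| over all 6-element sets is 2·6 − 1 = 11 (so min K = 11/6), attained only by arithmetic progressions.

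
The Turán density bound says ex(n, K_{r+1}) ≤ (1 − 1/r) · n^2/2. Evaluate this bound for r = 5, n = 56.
Turán density bound = (4/5) · 56^2/2 = 6272/5 ≈ 1254.4

Turán's theorem: ex(n, K_{r+1}) is achieved by the complete r-partite Turán graph T(n, r) with parts as balanced as possible, and is at most (1 − 1/r) · n^2/2. For r = 5, n = 56: the density bound is (4/5) · 3136/2 = 6272/5 ≈ 1254.4. The integer-valued extremum is e(T(56, 5)) = 1254, which is strictly less than the density bound 6272/5 since 5 ∤ 56 (the parts of T(56, 5) cannot all be equal).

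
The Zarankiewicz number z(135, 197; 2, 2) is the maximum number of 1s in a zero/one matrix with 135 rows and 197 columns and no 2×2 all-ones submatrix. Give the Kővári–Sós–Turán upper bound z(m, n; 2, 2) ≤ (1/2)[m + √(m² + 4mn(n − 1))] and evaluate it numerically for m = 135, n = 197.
z(135, 197; 2, 2) ≤ (1/2)[135 + √(135² + 4·135·197·196)] = (1/2)[135 + √20868705] = 2351.6139

Kővári–Sós–Turán: let r_1, ..., r_135 be the row sums and z = Σ r_i the total number of 1s. Each pair of columns can share at most one row with both entries 1 (else a 2×2 all-ones block appears), so Σ_i C(r_i, 2) ≤ C(197, 2) = 19306. By convexity Σ_i C(r_i, 2) ≥ 135·C(z/135, 2) = z(z − 135)/(2·135), giving z² − 135z − 135·197·196 ≤ 0 and hence z ≤ (1/2)[135 + √(18225 + 4·5212620)] = (1/2)[135 + √20868705] ≈ (1/2)(135 + 4568.2278) = 2351.6139.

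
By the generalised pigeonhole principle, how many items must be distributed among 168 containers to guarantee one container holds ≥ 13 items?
n = (13 − 1)·168 + 1 = 2017

By the generalised pigeonhole principle, to guarantee some box contains ≥ r objects we need more than (r − 1) · k objects total. Threshold: n = (r − 1) · k + 1. With r = 13 and k = 168: n = 12 · 168 + 1 = 2016 + 1 = 2017. For n = 2016 = 12 · 168, we can put exactly 12 objects in every box, avoiding 13 in any single one — so 2017 is tight.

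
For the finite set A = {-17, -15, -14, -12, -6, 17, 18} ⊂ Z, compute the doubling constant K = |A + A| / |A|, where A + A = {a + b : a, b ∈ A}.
K = |A + A| / |A| = 26/7

Enumerate A + A = {a + b : a, b ∈ A}. With |A| = 7, there are |A|^2 = 49 ordered sum pairs; collecting distinct values, A + A = {-34, -32, -31, -30, -29, -28, -27, -26, -24, -23, -21, -20, -18, -12, 0, 1, 2, 3, 4, 5, 6, 11, 12, 34, 35, 36}, so |A + A| = 26. Thus K = 26/7. For comparison, the minimum possible |A + A| over all 7-element sets is 2·7 − 1 = 13 (so min K = 13/7), attained only by arithmetic progressions.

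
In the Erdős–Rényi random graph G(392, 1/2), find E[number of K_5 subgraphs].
E[# K_5] = C(392, 5) · (1/2)^C(5, 2) = 75184360888 / 2^10 = 9398045111/128 = 73422227.4296875

For each 5-subset S of vertices (there are C(392, 5) = 75184360888 such S), let X_S = 1 if S induces a K_5 (all C(5, 2) = 10 edges present). Then P(X_S = 1) = (1/2)^10 = 1/1024. By linearity of expectation, E[# K_5] = C(392, 5) · (1/2)^10 = 75184360888 / 1024 = 9398045111/128 = 73422227.4296875.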